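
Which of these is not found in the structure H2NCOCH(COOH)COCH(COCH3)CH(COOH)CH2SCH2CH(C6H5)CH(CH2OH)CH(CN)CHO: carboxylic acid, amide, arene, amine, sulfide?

amide: present (H2NCO — –C(=O)NH2: carbonyl C bonded to C and to N → amide (the N is not a separate amine)).
sulfide: present (CH2SCH2 — C–S–C linkage → sulfide (thioether)).
carboxylic acid: present (CH(COOH) — pendant –COOH: carbonyl C bonded to C and –OH → carboxylic acid).
arene: present (CH(C6H5) — pendant –C6H5: benzene ring → arene).
amine: absent. In H2NCO, the nitrogen is bonded directly to a carbonyl carbon, making it part of an amide, not a free amine.

amine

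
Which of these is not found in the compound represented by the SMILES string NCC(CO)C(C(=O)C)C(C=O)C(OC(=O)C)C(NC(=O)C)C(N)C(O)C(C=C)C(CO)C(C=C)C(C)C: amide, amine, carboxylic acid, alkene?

carboxylic acid

amide: present (CH(NHCOCH3) — pendant –NHC(=O)CH3: N bonded to a carbonyl → amide (not amine)).
alkene: present (CH(CH=CH2) — pendant –CH=CH2: C=C double bond → alkene).
amine: present (H2NCH2 — –NH2 on an sp³ carbon with no adjacent C=O → amine).
carboxylic acid: absent. In CH(OCOCH3), the acyl oxygen is bonded to carbon (–O–C), not to H, so this is an ester. In CH(NHCOCH3), the carbonyl is bonded to nitrogen, not to –OH; that is an amide.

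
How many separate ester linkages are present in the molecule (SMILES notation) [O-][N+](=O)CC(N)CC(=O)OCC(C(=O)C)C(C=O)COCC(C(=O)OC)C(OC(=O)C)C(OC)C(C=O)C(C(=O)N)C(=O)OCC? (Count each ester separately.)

4

Reading the structure from left to right:
  O2NCH2: –NO2 on carbon → nitro group.
  CH(NH2): –NH2 on an sp³ carbon with no adjacent C=O → amine.
  CH2COOCH2: –C(=O)–O–C with C on the carbonyl side → ester.
  CH(COCH3): pendant –COCH3: carbonyl C bonded to two carbons → ketone.
  CH(CHO): pendant –CHO: carbonyl C bonded to C and H → aldehyde.
  CH2OCH2: C–O–C with sp³ carbons on both sides and no adjacent C=O → ether.
  CH(COOCH3): pendant –COOCH3: carbonyl C bonded to C and –OCH3 → ester.
  CH(OCOCH3): pendant –OC(=O)CH3: an acyloxy group → ester.
  CH(OCH3): pendant –OCH3: C–O–C with sp³ C, no adjacent C=O → ether.
  CH(CHO): pendant –CHO: carbonyl C bonded to C and H → aldehyde.
  CH(CONH2): pendant –CONH2: carbonyl C bonded to C and N → amide.
  COOCH2CH3: –C(=O)OCH2CH3: carbonyl C bonded to C and to –OEt → ester.
Ester appears at: CH2COOCH2, CH(COOCH3), CH(OCOCH3), COOCH2CH3 → 4.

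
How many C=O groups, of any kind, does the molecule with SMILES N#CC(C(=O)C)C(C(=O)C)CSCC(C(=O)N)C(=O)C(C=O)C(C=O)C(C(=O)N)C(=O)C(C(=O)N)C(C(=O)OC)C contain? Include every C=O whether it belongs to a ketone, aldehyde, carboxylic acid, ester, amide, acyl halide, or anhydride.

CH(COCH3): ketone, 1 C=O (running total 1).
CH(COCH3): ketone, 1 C=O (running total 2).
CH(CONH2): amide, 1 C=O (running total 3).
CO: ketone, 1 C=O (running total 4).
CH(CHO): aldehyde, 1 C=O (running total 5).
CH(CHO): aldehyde, 1 C=O (running total 6).
CH(CONH2): amide, 1 C=O (running total 7).
CO: ketone, 1 C=O (running total 8).
CH(CONH2): amide, 1 C=O (running total 9).
CH(COOCH3): ester, 1 C=O (running total 10).

10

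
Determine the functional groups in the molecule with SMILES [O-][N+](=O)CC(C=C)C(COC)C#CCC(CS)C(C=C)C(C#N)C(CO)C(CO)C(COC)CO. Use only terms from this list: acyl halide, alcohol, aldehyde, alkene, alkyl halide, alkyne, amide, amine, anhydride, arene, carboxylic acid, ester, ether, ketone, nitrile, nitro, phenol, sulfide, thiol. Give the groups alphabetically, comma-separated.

alcohol, alkene, alkyne, ether, nitrile, nitro, thiol

Working along the chain:
  O2NCH2: –NO2 on carbon → nitro group.
  CH(CH=CH2): pendant –CH=CH2: C=C double bond → alkene.
  CH(CH2OCH3): pendant –CH2OCH3: C–O–C linkage → ether.
  C≡C: C≡C triple bond → alkyne.
  CH(CH2SH): pendant –CH2SH → thiol.
  CH(CH=CH2): pendant –CH=CH2: C=C double bond → alkene.
  CH(CN): pendant –C≡N: nitrile.
  CH(CH2OH): pendant –CH2OH on an sp³ backbone C → alcohol.
  CH(CH2OH): pendant –CH2OH on an sp³ backbone C → alcohol.
  CH(CH2OCH3): pendant –CH2OCH3: C–O–C linkage → ether.
  CH2OH: –OH on an sp³ carbon → alcohol.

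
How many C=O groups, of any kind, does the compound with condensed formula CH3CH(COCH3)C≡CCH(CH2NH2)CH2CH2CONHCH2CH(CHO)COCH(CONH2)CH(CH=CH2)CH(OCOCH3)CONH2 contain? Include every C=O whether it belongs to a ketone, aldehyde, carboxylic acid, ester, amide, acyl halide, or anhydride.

CH(COCH3): ketone, 1 C=O (running total 1).
CH2CONHCH2: amide, 1 C=O (running total 2).
CH(CHO): aldehyde, 1 C=O (running total 3).
CO: ketone, 1 C=O (running total 4).
CH(CONH2): amide, 1 C=O (running total 5).
CH(OCOCH3): ester, 1 C=O (running total 6).
CONH2: amide, 1 C=O (running total 7).

7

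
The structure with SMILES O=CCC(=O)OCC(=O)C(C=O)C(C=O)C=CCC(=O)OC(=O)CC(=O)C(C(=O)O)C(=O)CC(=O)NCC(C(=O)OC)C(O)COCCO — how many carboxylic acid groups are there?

Taking each segment in turn:
  OHC: terminal –CHO: carbonyl C bonded to H and C → aldehyde.
  CH2COOCH2: –C(=O)–O–C with C on the carbonyl side → ester.
  CO: –C(=O)– with carbon on both sides → ketone.
  CH(CHO): pendant –CHO: carbonyl C bonded to C and H → aldehyde.
  CH(CHO): pendant –CHO: carbonyl C bonded to C and H → aldehyde.
  CH=CH: C=C double bond → alkene.
  CH2CO-O-COCH2: two acyl groups sharing one oxygen, –C(=O)–O–C(=O)– → anhydride.
  CO: –C(=O)– with carbon on both sides → ketone.
  CH(COOH): pendant –COOH: carbonyl C bonded to C and –OH → carboxylic acid.
  CO: –C(=O)– with carbon on both sides → ketone.
  CH2CONHCH2: –C(=O)–N– linkage → amide (the N is not an amine).
  CH(COOCH3): pendant –COOCH3: carbonyl C bonded to C and –OCH3 → ester.
  CH(OH): –OH on an sp³ carbon → alcohol (secondary).
  CH2OCH2: C–O–C with sp³ carbons on both sides and no adjacent C=O → ether.
  CH2OH: –OH on an sp³ carbon → alcohol.
Carboxylic acid appears at: CH(COOH) → 1.

1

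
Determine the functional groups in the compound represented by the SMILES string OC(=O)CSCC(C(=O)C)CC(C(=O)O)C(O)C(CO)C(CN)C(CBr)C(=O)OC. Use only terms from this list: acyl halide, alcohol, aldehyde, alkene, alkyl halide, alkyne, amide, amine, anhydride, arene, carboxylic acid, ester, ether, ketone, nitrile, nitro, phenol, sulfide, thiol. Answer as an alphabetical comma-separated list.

Taking each segment in turn:
  HOOC: –COOH: carbonyl C bonded to –OH and C → carboxylic acid (the –OH is not a separate alcohol).
  CH2SCH2: C–S–C linkage → sulfide (thioether).
  CH(COCH3): pendant –COCH3: carbonyl C bonded to two carbons → ketone.
  CH(COOH): pendant –COOH: carbonyl C bonded to C and –OH → carboxylic acid.
  CH(OH): –OH on an sp³ carbon → alcohol (secondary).
  CH(CH2OH): pendant –CH2OH on an sp³ backbone C → alcohol.
  CH(CH2NH2): pendant –CH2NH2: N on sp³ C, no adjacent C=O → amine.
  CH(CH2Br): pendant –CH2X: halogen on sp³ carbon → alkyl halide.
  COOCH3: –C(=O)OCH3: carbonyl C bonded to C and to –OCH3 → ester (not ketone + ether).

alcohol, alkyl halide, amine, carboxylic acid, ester, ketone, sulfide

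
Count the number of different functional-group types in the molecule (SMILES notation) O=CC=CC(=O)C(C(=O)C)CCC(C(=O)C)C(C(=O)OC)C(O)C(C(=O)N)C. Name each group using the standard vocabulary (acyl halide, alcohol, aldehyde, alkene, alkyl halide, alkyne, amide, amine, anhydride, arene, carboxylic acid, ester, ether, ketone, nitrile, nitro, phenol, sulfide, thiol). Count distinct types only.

Working along the chain:
  OHC: terminal –CHO: carbonyl C bonded to H and C → aldehyde.
  CH=CH: C=C double bond → alkene.
  CO: –C(=O)– with carbon on both sides → ketone.
  CH(COCH3): pendant –COCH3: carbonyl C bonded to two carbons → ketone.
  CH(COCH3): pendant –COCH3: carbonyl C bonded to two carbons → ketone.
  CH(COOCH3): pendant –COOCH3: carbonyl C bonded to C and –OCH3 → ester.
  CH(OH): –OH on an sp³ carbon → alcohol (secondary).
  CH(CONH2): pendant –CONH2: carbonyl C bonded to C and N → amide.
Distinct types present: alcohol, aldehyde, alkene, amide, ester, ketone.

6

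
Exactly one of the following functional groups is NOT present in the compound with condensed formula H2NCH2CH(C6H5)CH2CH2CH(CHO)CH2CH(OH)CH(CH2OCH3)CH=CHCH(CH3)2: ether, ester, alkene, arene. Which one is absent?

ester

arene: present (CH(C6H5) — pendant –C6H5: benzene ring → arene).
alkene: present (CH=CH — C=C double bond → alkene).
ether: present (CH(CH2OCH3) — pendant –CH2OCH3: C–O–C linkage → ether).
ester: no segment matches this pattern.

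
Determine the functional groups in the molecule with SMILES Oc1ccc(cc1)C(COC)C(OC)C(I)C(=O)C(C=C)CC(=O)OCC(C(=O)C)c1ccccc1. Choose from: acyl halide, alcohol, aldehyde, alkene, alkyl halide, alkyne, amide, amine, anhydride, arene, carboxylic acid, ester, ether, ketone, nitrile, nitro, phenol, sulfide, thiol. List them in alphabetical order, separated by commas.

alkene, alkyl halide, arene, ester, ether, ketone, phenol

Taking each segment in turn:
  HOC6H4: –OH attached directly to an aromatic ring → phenol (not alcohol); the ring itself is an arene.
  CH(CH2OCH3): pendant –CH2OCH3: C–O–C linkage → ether.
  CH(OCH3): pendant –OCH3: C–O–C with sp³ C, no adjacent C=O → ether.
  CH(I): halogen on an sp³ carbon → alkyl halide.
  CO: –C(=O)– with carbon on both sides → ketone.
  CH(CH=CH2): pendant –CH=CH2: C=C double bond → alkene.
  CH2COOCH2: –C(=O)–O–C with C on the carbonyl side → ester.
  CH(COCH3): pendant –COCH3: carbonyl C bonded to two carbons → ketone.
  C6H5: –C6H5 phenyl ring → arene.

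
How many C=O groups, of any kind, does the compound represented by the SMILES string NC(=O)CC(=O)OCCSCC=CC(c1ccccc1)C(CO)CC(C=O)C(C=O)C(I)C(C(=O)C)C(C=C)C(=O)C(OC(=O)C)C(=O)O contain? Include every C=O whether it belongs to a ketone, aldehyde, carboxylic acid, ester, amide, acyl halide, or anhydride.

8

H2NCO: amide, 1 C=O (running total 1).
CH2COOCH2: ester, 1 C=O (running total 2).
CH(CHO): aldehyde, 1 C=O (running total 3).
CH(CHO): aldehyde, 1 C=O (running total 4).
CH(COCH3): ketone, 1 C=O (running total 5).
CO: ketone, 1 C=O (running total 6).
CH(OCOCH3): ester, 1 C=O (running total 7).
COOH: carboxylic acid, 1 C=O (running total 8).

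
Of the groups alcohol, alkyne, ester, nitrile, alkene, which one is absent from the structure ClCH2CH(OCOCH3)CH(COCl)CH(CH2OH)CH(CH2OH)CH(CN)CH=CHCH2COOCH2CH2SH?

ester: present (CH(OCOCH3) — pendant –OC(=O)CH3: an acyloxy group → ester).
nitrile: present (CH(CN) — pendant –C≡N: nitrile).
alcohol: present (CH(CH2OH) — pendant –CH2OH on an sp³ backbone C → alcohol).
alkene: present (CH=CH — C=C double bond → alkene).
alkyne: absent. In CH(CN), the triple bond is C≡N, not C≡C, so it is a nitrile.

alkyne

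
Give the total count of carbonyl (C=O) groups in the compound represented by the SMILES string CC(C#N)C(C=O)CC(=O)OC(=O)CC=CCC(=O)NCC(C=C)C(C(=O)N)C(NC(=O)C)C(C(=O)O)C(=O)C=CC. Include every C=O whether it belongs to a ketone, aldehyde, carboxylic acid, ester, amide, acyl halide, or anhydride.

CH(CHO): aldehyde, 1 C=O (running total 1).
CH2CO-O-COCH2: anhydride, 2 C=O (running total 3).
CH2CONHCH2: amide, 1 C=O (running total 4).
CH(CONH2): amide, 1 C=O (running total 5).
CH(NHCOCH3): amide, 1 C=O (running total 6).
CH(COOH): carboxylic acid, 1 C=O (running total 7).
CO: ketone, 1 C=O (running total 8).

8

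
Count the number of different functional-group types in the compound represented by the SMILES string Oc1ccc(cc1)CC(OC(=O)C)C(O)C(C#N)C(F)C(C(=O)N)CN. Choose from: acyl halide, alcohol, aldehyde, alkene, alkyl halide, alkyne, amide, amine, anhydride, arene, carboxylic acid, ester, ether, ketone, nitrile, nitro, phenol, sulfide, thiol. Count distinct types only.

8

Reading the structure from left to right:
  HOC6H4: –OH attached directly to an aromatic ring → phenol (not alcohol); the ring itself is an arene.
  CH(OCOCH3): pendant –OC(=O)CH3: an acyloxy group → ester.
  CH(OH): –OH on an sp³ carbon → alcohol (secondary).
  CH(CN): pendant –C≡N: nitrile.
  CH(F): halogen on an sp³ carbon → alkyl halide.
  CH(CONH2): pendant –CONH2: carbonyl C bonded to C and N → amide.
  CH2NH2: –NH2 on an sp³ carbon with no adjacent C=O → amine.
Distinct types present: alcohol, alkyl halide, amide, amine, arene, ester, nitrile, phenol.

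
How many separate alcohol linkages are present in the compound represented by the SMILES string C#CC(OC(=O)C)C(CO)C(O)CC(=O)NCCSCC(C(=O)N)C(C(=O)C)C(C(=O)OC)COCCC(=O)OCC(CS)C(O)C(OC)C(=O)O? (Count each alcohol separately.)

Working along the chain:
  HC≡C: C≡C triple bond → alkyne.
  CH(OCOCH3): pendant –OC(=O)CH3: an acyloxy group → ester.
  CH(CH2OH): pendant –CH2OH on an sp³ backbone C → alcohol.
  CH(OH): –OH on an sp³ carbon → alcohol (secondary).
  CH2CONHCH2: –C(=O)–N– linkage → amide (the N is not an amine).
  CH2SCH2: C–S–C linkage → sulfide (thioether).
  CH(CONH2): pendant –CONH2: carbonyl C bonded to C and N → amide.
  CH(COCH3): pendant –COCH3: carbonyl C bonded to two carbons → ketone.
  CH(COOCH3): pendant –COOCH3: carbonyl C bonded to C and –OCH3 → ester.
  CH2OCH2: C–O–C with sp³ carbons on both sides and no adjacent C=O → ether.
  CH2COOCH2: –C(=O)–O–C with C on the carbonyl side → ester.
  CH(CH2SH): pendant –CH2SH → thiol.
  CH(OH): –OH on an sp³ carbon → alcohol (secondary).
  CH(OCH3): pendant –OCH3: C–O–C with sp³ C, no adjacent C=O → ether.
  COOH: –COOH: carbonyl C bonded to –OH and C → carboxylic acid (the –OH is not a separate alcohol).
Alcohol appears at: CH(CH2OH), CH(OH), CH(OH) → 3.

3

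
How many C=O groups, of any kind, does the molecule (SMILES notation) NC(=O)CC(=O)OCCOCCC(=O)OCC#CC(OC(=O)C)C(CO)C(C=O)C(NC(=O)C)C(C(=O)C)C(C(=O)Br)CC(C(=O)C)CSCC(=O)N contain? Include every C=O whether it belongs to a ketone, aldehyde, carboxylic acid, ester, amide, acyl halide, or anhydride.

10

H2NCO: amide, 1 C=O (running total 1).
CH2COOCH2: ester, 1 C=O (running total 2).
CH2COOCH2: ester, 1 C=O (running total 3).
CH(OCOCH3): ester, 1 C=O (running total 4).
CH(CHO): aldehyde, 1 C=O (running total 5).
CH(NHCOCH3): amide, 1 C=O (running total 6).
CH(COCH3): ketone, 1 C=O (running total 7).
CH(COBr): acyl halide, 1 C=O (running total 8).
CH(COCH3): ketone, 1 C=O (running total 9).
CONH2: amide, 1 C=O (running total 10).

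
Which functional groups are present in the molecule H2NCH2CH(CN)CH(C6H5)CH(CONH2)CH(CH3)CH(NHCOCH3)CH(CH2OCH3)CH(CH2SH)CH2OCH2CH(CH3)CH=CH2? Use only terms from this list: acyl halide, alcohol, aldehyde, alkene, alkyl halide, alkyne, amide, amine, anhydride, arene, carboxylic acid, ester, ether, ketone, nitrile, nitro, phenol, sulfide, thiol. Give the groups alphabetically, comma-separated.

–NH2 on an sp³ carbon with no adjacent C=O → amine.
pendant –C≡N: nitrile.
pendant –C6H5: benzene ring → arene.
pendant –CONH2: carbonyl C bonded to C and N → amide.
pendant –NHC(=O)CH3: N bonded to a carbonyl → amide (not amine).
pendant –CH2OCH3: C–O–C linkage → ether.
pendant –CH2SH → thiol.
C–O–C with sp³ carbons on both sides and no adjacent C=O → ether.
C=C double bond → alkene.

alkene, amide, amine, arene, ether, nitrile, thiol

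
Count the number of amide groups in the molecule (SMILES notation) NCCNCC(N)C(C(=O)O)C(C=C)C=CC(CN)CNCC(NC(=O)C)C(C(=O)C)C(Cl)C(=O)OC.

–NH2 on an sp³ carbon with no adjacent C=O → amine.
C–N–C with sp³ carbons and no adjacent C=O → amine (secondary).
–NH2 on an sp³ carbon with no adjacent C=O → amine.
pendant –COOH: carbonyl C bonded to C and –OH → carboxylic acid.
pendant –CH=CH2: C=C double bond → alkene.
C=C double bond → alkene.
pendant –CH2NH2: N on sp³ C, no adjacent C=O → amine.
C–N–C with sp³ carbons and no adjacent C=O → amine (secondary).
pendant –NHC(=O)CH3: N bonded to a carbonyl → amide (not amine).
pendant –COCH3: carbonyl C bonded to two carbons → ketone.
halogen on an sp³ carbon → alkyl halide.
–C(=O)OCH3: carbonyl C bonded to C and to –OCH3 → ester (not ketone + ether).
Amide appears at: CH(NHCOCH3) → 1.

1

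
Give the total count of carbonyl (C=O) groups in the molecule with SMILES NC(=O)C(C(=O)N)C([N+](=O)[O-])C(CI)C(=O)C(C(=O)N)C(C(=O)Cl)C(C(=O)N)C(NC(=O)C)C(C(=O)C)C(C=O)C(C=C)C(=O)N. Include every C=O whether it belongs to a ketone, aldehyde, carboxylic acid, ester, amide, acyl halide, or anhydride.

H2NCO: amide, 1 C=O (running total 1).
CH(CONH2): amide, 1 C=O (running total 2).
CO: ketone, 1 C=O (running total 3).
CH(CONH2): amide, 1 C=O (running total 4).
CH(COCl): acyl halide, 1 C=O (running total 5).
CH(CONH2): amide, 1 C=O (running total 6).
CH(NHCOCH3): amide, 1 C=O (running total 7).
CH(COCH3): ketone, 1 C=O (running total 8).
CH(CHO): aldehyde, 1 C=O (running total 9).
CONH2: amide, 1 C=O (running total 10).

10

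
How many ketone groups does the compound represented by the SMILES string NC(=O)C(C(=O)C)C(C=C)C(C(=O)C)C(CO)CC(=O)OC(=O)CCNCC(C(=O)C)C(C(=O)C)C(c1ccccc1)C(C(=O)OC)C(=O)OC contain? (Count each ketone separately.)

Taking each segment in turn:
  H2NCO: –C(=O)NH2: carbonyl C bonded to C and to N → amide (the N is not a separate amine).
  CH(COCH3): pendant –COCH3: carbonyl C bonded to two carbons → ketone.
  CH(CH=CH2): pendant –CH=CH2: C=C double bond → alkene.
  CH(COCH3): pendant –COCH3: carbonyl C bonded to two carbons → ketone.
  CH(CH2OH): pendant –CH2OH on an sp³ backbone C → alcohol.
  CH2CO-O-COCH2: two acyl groups sharing one oxygen, –C(=O)–O–C(=O)– → anhydride.
  CH2NHCH2: C–N–C with sp³ carbons and no adjacent C=O → amine (secondary).
  CH(COCH3): pendant –COCH3: carbonyl C bonded to two carbons → ketone.
  CH(COCH3): pendant –COCH3: carbonyl C bonded to two carbons → ketone.
  CH(C6H5): pendant –C6H5: benzene ring → arene.
  CH(COOCH3): pendant –COOCH3: carbonyl C bonded to C and –OCH3 → ester.
  COOCH3: –C(=O)OCH3: carbonyl C bonded to C and to –OCH3 → ester (not ketone + ether).
Ketone appears at: CH(COCH3), CH(COCH3), CH(COCH3), CH(COCH3) → 4.

4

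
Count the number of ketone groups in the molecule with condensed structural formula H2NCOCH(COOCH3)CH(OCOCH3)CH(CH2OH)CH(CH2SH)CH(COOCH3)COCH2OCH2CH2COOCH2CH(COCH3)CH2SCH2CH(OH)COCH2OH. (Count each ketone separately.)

–C(=O)NH2: carbonyl C bonded to C and to N → amide (the N is not a separate amine).
pendant –COOCH3: carbonyl C bonded to C and –OCH3 → ester.
pendant –OC(=O)CH3: an acyloxy group → ester.
pendant –CH2OH on an sp³ backbone C → alcohol.
pendant –CH2SH → thiol.
pendant –COOCH3: carbonyl C bonded to C and –OCH3 → ester.
–C(=O)– with carbon on both sides → ketone.
C–O–C with sp³ carbons on both sides and no adjacent C=O → ether.
–C(=O)–O–C with C on the carbonyl side → ester.
pendant –COCH3: carbonyl C bonded to two carbons → ketone.
C–S–C linkage → sulfide (thioether).
–OH on an sp³ carbon → alcohol (secondary).
–C(=O)– with carbon on both sides → ketone.
–OH on an sp³ carbon → alcohol.
Ketone appears at: CO, CH(COCH3), CO → 3.

3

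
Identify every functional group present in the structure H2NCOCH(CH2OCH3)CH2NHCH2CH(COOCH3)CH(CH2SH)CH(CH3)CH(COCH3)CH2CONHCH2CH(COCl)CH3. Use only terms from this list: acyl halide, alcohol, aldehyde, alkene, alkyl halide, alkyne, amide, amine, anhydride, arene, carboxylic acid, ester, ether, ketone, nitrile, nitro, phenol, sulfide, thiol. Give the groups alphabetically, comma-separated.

Taking each segment in turn:
  H2NCO: –C(=O)NH2: carbonyl C bonded to C and to N → amide (the N is not a separate amine).
  CH(CH2OCH3): pendant –CH2OCH3: C–O–C linkage → ether.
  CH2NHCH2: C–N–C with sp³ carbons and no adjacent C=O → amine (secondary).
  CH(COOCH3): pendant –COOCH3: carbonyl C bonded to C and –OCH3 → ester.
  CH(CH2SH): pendant –CH2SH → thiol.
  CH(COCH3): pendant –COCH3: carbonyl C bonded to two carbons → ketone.
  CH2CONHCH2: –C(=O)–N– linkage → amide (the N is not an amine).
  CH(COCl): pendant –C(=O)X: carbonyl C bonded to C and halogen → acyl halide.

acyl halide, amide, amine, ester, ether, ketone, thiol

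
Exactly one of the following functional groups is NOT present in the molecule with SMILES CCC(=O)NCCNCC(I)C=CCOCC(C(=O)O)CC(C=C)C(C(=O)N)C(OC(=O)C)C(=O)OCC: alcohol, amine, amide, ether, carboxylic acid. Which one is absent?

amide: present (CH2CONHCH2 — –C(=O)–N– linkage → amide (the N is not an amine)).
carboxylic acid: present (CH(COOH) — pendant –COOH: carbonyl C bonded to C and –OH → carboxylic acid).
ether: present (CH2OCH2 — C–O–C with sp³ carbons on both sides and no adjacent C=O → ether).
amine: present (CH2NHCH2 — C–N–C with sp³ carbons and no adjacent C=O → amine (secondary)).
alcohol: absent. In CH(COOH), the –OH sits on a carbonyl carbon, making it part of a carboxylic acid, not an alcohol.

alcohol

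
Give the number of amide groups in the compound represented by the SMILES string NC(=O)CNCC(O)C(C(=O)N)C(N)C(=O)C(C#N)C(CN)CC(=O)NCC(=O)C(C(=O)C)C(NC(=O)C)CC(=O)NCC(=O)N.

–C(=O)NH2: carbonyl C bonded to C and to N → amide (the N is not a separate amine).
C–N–C with sp³ carbons and no adjacent C=O → amine (secondary).
–OH on an sp³ carbon → alcohol (secondary).
pendant –CONH2: carbonyl C bonded to C and N → amide.
–NH2 on an sp³ carbon with no adjacent C=O → amine.
–C(=O)– with carbon on both sides → ketone.
pendant –C≡N: nitrile.
pendant –CH2NH2: N on sp³ C, no adjacent C=O → amine.
–C(=O)–N– linkage → amide (the N is not an amine).
–C(=O)– with carbon on both sides → ketone.
pendant –COCH3: carbonyl C bonded to two carbons → ketone.
pendant –NHC(=O)CH3: N bonded to a carbonyl → amide (not amine).
–C(=O)–N– linkage → amide (the N is not an amine).
–C(=O)NH2: carbonyl C bonded to C and to N → amide (the N is not a separate amine).
Amide appears at: H2NCO, CH(CONH2), CH2CONHCH2, CH(NHCOCH3), CH2CONHCH2, CONH2 → 6.

6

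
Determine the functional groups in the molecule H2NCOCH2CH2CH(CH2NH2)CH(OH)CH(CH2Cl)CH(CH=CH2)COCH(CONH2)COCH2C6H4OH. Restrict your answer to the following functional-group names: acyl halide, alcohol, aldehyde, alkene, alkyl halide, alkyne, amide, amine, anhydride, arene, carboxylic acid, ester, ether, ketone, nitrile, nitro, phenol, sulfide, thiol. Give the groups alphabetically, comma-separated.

alcohol, alkene, alkyl halide, amide, amine, arene, ketone, phenol

Working along the chain:
  H2NCO: –C(=O)NH2: carbonyl C bonded to C and to N → amide (the N is not a separate amine).
  CH(CH2NH2): pendant –CH2NH2: N on sp³ C, no adjacent C=O → amine.
  CH(OH): –OH on an sp³ carbon → alcohol (secondary).
  CH(CH2Cl): pendant –CH2X: halogen on sp³ carbon → alkyl halide.
  CH(CH=CH2): pendant –CH=CH2: C=C double bond → alkene.
  CO: –C(=O)– with carbon on both sides → ketone.
  CH(CONH2): pendant –CONH2: carbonyl C bonded to C and N → amide.
  CO: –C(=O)– with carbon on both sides → ketone.
  C6H4OH: –OH attached directly to an aromatic ring → phenol (not alcohol); the ring itself is an arene.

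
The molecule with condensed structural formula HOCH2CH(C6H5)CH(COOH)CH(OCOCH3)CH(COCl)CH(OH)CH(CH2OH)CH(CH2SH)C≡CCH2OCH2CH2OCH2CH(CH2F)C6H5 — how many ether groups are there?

Reading the structure from left to right:
  HOCH2: HO– on an sp³ carbon → alcohol.
  CH(C6H5): pendant –C6H5: benzene ring → arene.
  CH(COOH): pendant –COOH: carbonyl C bonded to C and –OH → carboxylic acid.
  CH(OCOCH3): pendant –OC(=O)CH3: an acyloxy group → ester.
  CH(COCl): pendant –C(=O)X: carbonyl C bonded to C and halogen → acyl halide.
  CH(OH): –OH on an sp³ carbon → alcohol (secondary).
  CH(CH2OH): pendant –CH2OH on an sp³ backbone C → alcohol.
  CH(CH2SH): pendant –CH2SH → thiol.
  C≡C: C≡C triple bond → alkyne.
  CH2OCH2: C–O–C with sp³ carbons on both sides and no adjacent C=O → ether.
  CH2OCH2: C–O–C with sp³ carbons on both sides and no adjacent C=O → ether.
  CH(CH2F): pendant –CH2X: halogen on sp³ carbon → alkyl halide.
  C6H5: –C6H5 phenyl ring → arene.
Ether appears at: CH2OCH2, CH2OCH2 → 2.

2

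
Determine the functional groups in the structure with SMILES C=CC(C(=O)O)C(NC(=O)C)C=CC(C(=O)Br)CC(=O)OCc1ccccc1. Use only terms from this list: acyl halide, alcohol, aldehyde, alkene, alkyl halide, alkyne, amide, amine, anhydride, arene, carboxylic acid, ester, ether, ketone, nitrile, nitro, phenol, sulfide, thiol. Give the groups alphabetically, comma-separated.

Taking each segment in turn:
  CH2=CH: C=C double bond → alkene.
  CH(COOH): pendant –COOH: carbonyl C bonded to C and –OH → carboxylic acid.
  CH(NHCOCH3): pendant –NHC(=O)CH3: N bonded to a carbonyl → amide (not amine).
  CH=CH: C=C double bond → alkene.
  CH(COBr): pendant –C(=O)X: carbonyl C bonded to C and halogen → acyl halide.
  CH2COOCH2: –C(=O)–O–C with C on the carbonyl side → ester.
  C6H5: –C6H5 phenyl ring → arene.

acyl halide, alkene, amide, arene, carboxylic acid, ester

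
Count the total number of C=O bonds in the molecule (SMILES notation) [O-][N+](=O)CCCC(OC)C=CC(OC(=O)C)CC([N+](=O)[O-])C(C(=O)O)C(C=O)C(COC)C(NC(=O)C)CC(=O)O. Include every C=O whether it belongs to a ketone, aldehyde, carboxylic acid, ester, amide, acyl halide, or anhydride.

5

CH(OCOCH3): ester, 1 C=O (running total 1).
CH(COOH): carboxylic acid, 1 C=O (running total 2).
CH(CHO): aldehyde, 1 C=O (running total 3).
CH(NHCOCH3): amide, 1 C=O (running total 4).
COOH: carboxylic acid, 1 C=O (running total 5).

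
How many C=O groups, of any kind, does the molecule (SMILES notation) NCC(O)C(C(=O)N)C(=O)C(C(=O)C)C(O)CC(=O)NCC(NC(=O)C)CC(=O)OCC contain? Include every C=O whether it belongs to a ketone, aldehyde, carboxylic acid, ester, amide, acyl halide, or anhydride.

CH(CONH2): amide, 1 C=O (running total 1).
CO: ketone, 1 C=O (running total 2).
CH(COCH3): ketone, 1 C=O (running total 3).
CH2CONHCH2: amide, 1 C=O (running total 4).
CH(NHCOCH3): amide, 1 C=O (running total 5).
CH2COOCH2: ester, 1 C=O (running total 6).

6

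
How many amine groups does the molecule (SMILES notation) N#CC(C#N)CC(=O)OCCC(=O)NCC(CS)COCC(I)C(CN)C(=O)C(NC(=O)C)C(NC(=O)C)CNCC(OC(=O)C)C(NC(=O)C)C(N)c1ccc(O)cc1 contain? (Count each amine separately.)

3

Reading the structure from left to right:
  N≡C: N≡C–: carbon triple-bonded to nitrogen → nitrile.
  CH(CN): pendant –C≡N: nitrile.
  CH2COOCH2: –C(=O)–O–C with C on the carbonyl side → ester.
  CH2CONHCH2: –C(=O)–N– linkage → amide (the N is not an amine).
  CH(CH2SH): pendant –CH2SH → thiol.
  CH2OCH2: C–O–C with sp³ carbons on both sides and no adjacent C=O → ether.
  CH(I): halogen on an sp³ carbon → alkyl halide.
  CH(CH2NH2): pendant –CH2NH2: N on sp³ C, no adjacent C=O → amine.
  CO: –C(=O)– with carbon on both sides → ketone.
  CH(NHCOCH3): pendant –NHC(=O)CH3: N bonded to a carbonyl → amide (not amine).
  CH(NHCOCH3): pendant –NHC(=O)CH3: N bonded to a carbonyl → amide (not amine).
  CH2NHCH2: C–N–C with sp³ carbons and no adjacent C=O → amine (secondary).
  CH(OCOCH3): pendant –OC(=O)CH3: an acyloxy group → ester.
  CH(NHCOCH3): pendant –NHC(=O)CH3: N bonded to a carbonyl → amide (not amine).
  CH(NH2): –NH2 on an sp³ carbon with no adjacent C=O → amine.
  C6H4OH: –OH attached directly to an aromatic ring → phenol (not alcohol); the ring itself is an arene.
Amine appears at: CH(CH2NH2), CH2NHCH2, CH(NH2) → 3.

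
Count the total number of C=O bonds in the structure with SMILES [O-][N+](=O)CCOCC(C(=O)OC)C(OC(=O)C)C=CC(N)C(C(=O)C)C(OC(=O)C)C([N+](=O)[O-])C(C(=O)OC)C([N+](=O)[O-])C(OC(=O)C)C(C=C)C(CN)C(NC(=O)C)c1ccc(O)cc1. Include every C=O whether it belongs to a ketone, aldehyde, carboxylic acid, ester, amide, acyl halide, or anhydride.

7

CH(COOCH3): ester, 1 C=O (running total 1).
CH(OCOCH3): ester, 1 C=O (running total 2).
CH(COCH3): ketone, 1 C=O (running total 3).
CH(OCOCH3): ester, 1 C=O (running total 4).
CH(COOCH3): ester, 1 C=O (running total 5).
CH(OCOCH3): ester, 1 C=O (running total 6).
CH(NHCOCH3): amide, 1 C=O (running total 7).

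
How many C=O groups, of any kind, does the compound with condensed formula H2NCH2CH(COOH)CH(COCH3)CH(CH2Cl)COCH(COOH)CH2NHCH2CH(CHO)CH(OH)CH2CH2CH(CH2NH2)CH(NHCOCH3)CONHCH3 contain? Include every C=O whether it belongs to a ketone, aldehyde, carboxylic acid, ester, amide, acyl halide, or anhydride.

CH(COOH): carboxylic acid, 1 C=O (running total 1).
CH(COCH3): ketone, 1 C=O (running total 2).
CO: ketone, 1 C=O (running total 3).
CH(COOH): carboxylic acid, 1 C=O (running total 4).
CH(CHO): aldehyde, 1 C=O (running total 5).
CH(NHCOCH3): amide, 1 C=O (running total 6).
CONHCH3: amide, 1 C=O (running total 7).

7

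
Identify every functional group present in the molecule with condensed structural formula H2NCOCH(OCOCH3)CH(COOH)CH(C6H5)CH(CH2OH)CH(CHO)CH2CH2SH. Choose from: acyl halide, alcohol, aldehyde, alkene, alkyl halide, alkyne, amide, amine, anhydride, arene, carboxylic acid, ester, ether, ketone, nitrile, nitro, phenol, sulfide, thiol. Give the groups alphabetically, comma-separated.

alcohol, aldehyde, amide, arene, carboxylic acid, ester, thiol

–C(=O)NH2: carbonyl C bonded to C and to N → amide (the N is not a separate amine).
pendant –OC(=O)CH3: an acyloxy group → ester.
pendant –COOH: carbonyl C bonded to C and –OH → carboxylic acid.
pendant –C6H5: benzene ring → arene.
pendant –CH2OH on an sp³ backbone C → alcohol.
pendant –CHO: carbonyl C bonded to C and H → aldehyde.
–SH on an sp³ carbon → thiol.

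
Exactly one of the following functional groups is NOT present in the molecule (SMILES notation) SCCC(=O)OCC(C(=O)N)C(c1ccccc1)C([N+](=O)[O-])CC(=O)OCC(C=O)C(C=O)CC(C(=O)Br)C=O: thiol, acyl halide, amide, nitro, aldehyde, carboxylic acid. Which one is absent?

nitro: present (CH(NO2) — –NO2 on an sp³ carbon → nitro (the N=O is not a carbonyl)).
acyl halide: present (CH(COBr) — pendant –C(=O)X: carbonyl C bonded to C and halogen → acyl halide).
aldehyde: present (CH(CHO) — pendant –CHO: carbonyl C bonded to C and H → aldehyde).
amide: present (CH(CONH2) — pendant –CONH2: carbonyl C bonded to C and N → amide).
thiol: present (HSCH2 — –SH on an sp³ carbon → thiol).
carboxylic acid: absent. In CH2COOCH2, the acyl oxygen is bonded to carbon (–O–C), not to H, so this is an ester. In CH(CONH2), the carbonyl is bonded to nitrogen, not to –OH; that is an amide.

carboxylic acid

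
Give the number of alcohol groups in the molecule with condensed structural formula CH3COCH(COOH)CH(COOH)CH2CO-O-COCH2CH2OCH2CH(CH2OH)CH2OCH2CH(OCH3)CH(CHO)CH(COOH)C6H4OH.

Taking each segment in turn:
  CO: –C(=O)– with carbon on both sides → ketone.
  CH(COOH): pendant –COOH: carbonyl C bonded to C and –OH → carboxylic acid.
  CH(COOH): pendant –COOH: carbonyl C bonded to C and –OH → carboxylic acid.
  CH2CO-O-COCH2: two acyl groups sharing one oxygen, –C(=O)–O–C(=O)– → anhydride.
  CH2OCH2: C–O–C with sp³ carbons on both sides and no adjacent C=O → ether.
  CH(CH2OH): pendant –CH2OH on an sp³ backbone C → alcohol.
  CH2OCH2: C–O–C with sp³ carbons on both sides and no adjacent C=O → ether.
  CH(OCH3): pendant –OCH3: C–O–C with sp³ C, no adjacent C=O → ether.
  CH(CHO): pendant –CHO: carbonyl C bonded to C and H → aldehyde.
  CH(COOH): pendant –COOH: carbonyl C bonded to C and –OH → carboxylic acid.
  C6H4OH: –OH attached directly to an aromatic ring → phenol (not alcohol); the ring itself is an arene.
Alcohol appears at: CH(CH2OH) → 1.

1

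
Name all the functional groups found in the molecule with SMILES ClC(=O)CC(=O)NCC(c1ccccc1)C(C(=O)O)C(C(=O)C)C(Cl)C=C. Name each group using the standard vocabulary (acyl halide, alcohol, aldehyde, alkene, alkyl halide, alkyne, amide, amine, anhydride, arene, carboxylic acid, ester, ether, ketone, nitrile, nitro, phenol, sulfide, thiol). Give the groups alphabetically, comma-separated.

Reading the structure from left to right:
  ClCO: –C(=O)Cl: carbonyl C bonded to C and to a halogen → acyl halide (not alkyl halide).
  CH2CONHCH2: –C(=O)–N– linkage → amide (the N is not an amine).
  CH(C6H5): pendant –C6H5: benzene ring → arene.
  CH(COOH): pendant –COOH: carbonyl C bonded to C and –OH → carboxylic acid.
  CH(COCH3): pendant –COCH3: carbonyl C bonded to two carbons → ketone.
  CH(Cl): halogen on an sp³ carbon → alkyl halide.
  CH=CH2: C=C double bond → alkene.

acyl halide, alkene, alkyl halide, amide, arene, carboxylic acid, ketone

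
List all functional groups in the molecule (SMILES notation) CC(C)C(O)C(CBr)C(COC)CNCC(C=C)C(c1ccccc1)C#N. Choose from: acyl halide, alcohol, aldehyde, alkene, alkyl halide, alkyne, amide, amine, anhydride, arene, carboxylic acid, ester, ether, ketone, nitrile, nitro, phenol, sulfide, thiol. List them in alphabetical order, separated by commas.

Reading the structure from left to right:
  CH(OH): –OH on an sp³ carbon → alcohol (secondary).
  CH(CH2Br): pendant –CH2X: halogen on sp³ carbon → alkyl halide.
  CH(CH2OCH3): pendant –CH2OCH3: C–O–C linkage → ether.
  CH2NHCH2: C–N–C with sp³ carbons and no adjacent C=O → amine (secondary).
  CH(CH=CH2): pendant –CH=CH2: C=C double bond → alkene.
  CH(C6H5): pendant –C6H5: benzene ring → arene.
  CN: –C≡N: carbon triple-bonded to nitrogen → nitrile.

alcohol, alkene, alkyl halide, amine, arene, ether, nitrile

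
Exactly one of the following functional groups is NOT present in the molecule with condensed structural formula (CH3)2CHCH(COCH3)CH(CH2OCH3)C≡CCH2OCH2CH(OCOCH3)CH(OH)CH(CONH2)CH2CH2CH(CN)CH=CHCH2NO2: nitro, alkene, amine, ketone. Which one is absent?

alkene: present (CH=CH — C=C double bond → alkene).
nitro: present (CH2NO2 — –NO2 on carbon → nitro group).
ketone: present (CH(COCH3) — pendant –COCH3: carbonyl C bonded to two carbons → ketone).
amine: absent. In CH(CONH2), the nitrogen is bonded directly to a carbonyl carbon, making it part of an amide, not a free amine.

amine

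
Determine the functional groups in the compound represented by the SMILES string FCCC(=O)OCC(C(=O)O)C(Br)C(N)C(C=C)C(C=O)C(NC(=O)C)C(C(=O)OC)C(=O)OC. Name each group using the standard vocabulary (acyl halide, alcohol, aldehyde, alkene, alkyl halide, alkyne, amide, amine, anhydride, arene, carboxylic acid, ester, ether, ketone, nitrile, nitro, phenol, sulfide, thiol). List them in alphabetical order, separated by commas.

Taking each segment in turn:
  FCH2: halogen on an sp³ carbon → alkyl halide.
  CH2COOCH2: –C(=O)–O–C with C on the carbonyl side → ester.
  CH(COOH): pendant –COOH: carbonyl C bonded to C and –OH → carboxylic acid.
  CH(Br): halogen on an sp³ carbon → alkyl halide.
  CH(NH2): –NH2 on an sp³ carbon with no adjacent C=O → amine.
  CH(CH=CH2): pendant –CH=CH2: C=C double bond → alkene.
  CH(CHO): pendant –CHO: carbonyl C bonded to C and H → aldehyde.
  CH(NHCOCH3): pendant –NHC(=O)CH3: N bonded to a carbonyl → amide (not amine).
  CH(COOCH3): pendant –COOCH3: carbonyl C bonded to C and –OCH3 → ester.
  COOCH3: –C(=O)OCH3: carbonyl C bonded to C and to –OCH3 → ester (not ketone + ether).

aldehyde, alkene, alkyl halide, amide, amine, carboxylic acid, ester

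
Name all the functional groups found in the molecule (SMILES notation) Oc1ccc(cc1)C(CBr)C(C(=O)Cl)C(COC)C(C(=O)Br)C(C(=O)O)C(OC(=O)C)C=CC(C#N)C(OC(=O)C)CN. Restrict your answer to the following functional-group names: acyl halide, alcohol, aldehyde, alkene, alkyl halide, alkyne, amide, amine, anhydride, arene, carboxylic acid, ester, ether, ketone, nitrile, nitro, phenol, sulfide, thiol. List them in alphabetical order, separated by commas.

acyl halide, alkene, alkyl halide, amine, arene, carboxylic acid, ester, ether, nitrile, phenol

Working along the chain:
  HOC6H4: –OH attached directly to an aromatic ring → phenol (not alcohol); the ring itself is an arene.
  CH(CH2Br): pendant –CH2X: halogen on sp³ carbon → alkyl halide.
  CH(COCl): pendant –C(=O)X: carbonyl C bonded to C and halogen → acyl halide.
  CH(CH2OCH3): pendant –CH2OCH3: C–O–C linkage → ether.
  CH(COBr): pendant –C(=O)X: carbonyl C bonded to C and halogen → acyl halide.
  CH(COOH): pendant –COOH: carbonyl C bonded to C and –OH → carboxylic acid.
  CH(OCOCH3): pendant –OC(=O)CH3: an acyloxy group → ester.
  CH=CH: C=C double bond → alkene.
  CH(CN): pendant –C≡N: nitrile.
  CH(OCOCH3): pendant –OC(=O)CH3: an acyloxy group → ester.
  CH2NH2: –NH2 on an sp³ carbon with no adjacent C=O → amine.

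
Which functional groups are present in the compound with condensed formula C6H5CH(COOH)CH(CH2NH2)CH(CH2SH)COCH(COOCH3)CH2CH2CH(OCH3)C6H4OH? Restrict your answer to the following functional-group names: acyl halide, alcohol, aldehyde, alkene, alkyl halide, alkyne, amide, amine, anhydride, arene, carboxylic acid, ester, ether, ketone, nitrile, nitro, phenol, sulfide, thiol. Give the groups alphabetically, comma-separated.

amine, arene, carboxylic acid, ester, ether, ketone, phenol, thiol

C6H5– phenyl ring → arene.
pendant –COOH: carbonyl C bonded to C and –OH → carboxylic acid.
pendant –CH2NH2: N on sp³ C, no adjacent C=O → amine.
pendant –CH2SH → thiol.
–C(=O)– with carbon on both sides → ketone.
pendant –COOCH3: carbonyl C bonded to C and –OCH3 → ester.
pendant –OCH3: C–O–C with sp³ C, no adjacent C=O → ether.
–OH attached directly to an aromatic ring → phenol (not alcohol); the ring itself is an arene.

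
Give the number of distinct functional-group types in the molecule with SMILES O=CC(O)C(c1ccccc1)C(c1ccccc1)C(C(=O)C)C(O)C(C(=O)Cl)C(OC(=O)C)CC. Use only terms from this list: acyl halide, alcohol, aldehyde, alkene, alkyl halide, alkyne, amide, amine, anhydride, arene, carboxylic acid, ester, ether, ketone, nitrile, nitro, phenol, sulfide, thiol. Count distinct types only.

6

terminal –CHO: carbonyl C bonded to H and C → aldehyde.
–OH on an sp³ carbon → alcohol (secondary).
pendant –C6H5: benzene ring → arene.
pendant –C6H5: benzene ring → arene.
pendant –COCH3: carbonyl C bonded to two carbons → ketone.
–OH on an sp³ carbon → alcohol (secondary).
pendant –C(=O)X: carbonyl C bonded to C and halogen → acyl halide.
pendant –OC(=O)CH3: an acyloxy group → ester.
Distinct types present: acyl halide, alcohol, aldehyde, arene, ester, ketone.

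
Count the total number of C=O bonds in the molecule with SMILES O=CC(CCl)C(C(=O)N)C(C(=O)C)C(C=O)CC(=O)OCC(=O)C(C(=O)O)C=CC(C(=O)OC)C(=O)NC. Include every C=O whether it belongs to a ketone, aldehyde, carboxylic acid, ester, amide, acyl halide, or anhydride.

9

OHC: aldehyde, 1 C=O (running total 1).
CH(CONH2): amide, 1 C=O (running total 2).
CH(COCH3): ketone, 1 C=O (running total 3).
CH(CHO): aldehyde, 1 C=O (running total 4).
CH2COOCH2: ester, 1 C=O (running total 5).
CO: ketone, 1 C=O (running total 6).
CH(COOH): carboxylic acid, 1 C=O (running total 7).
CH(COOCH3): ester, 1 C=O (running total 8).
CONHCH3: amide, 1 C=O (running total 9).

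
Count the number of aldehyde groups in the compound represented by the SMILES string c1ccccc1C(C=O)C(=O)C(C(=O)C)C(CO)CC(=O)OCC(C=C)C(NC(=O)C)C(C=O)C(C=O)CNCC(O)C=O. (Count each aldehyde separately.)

4

C6H5– phenyl ring → arene.
pendant –CHO: carbonyl C bonded to C and H → aldehyde.
–C(=O)– with carbon on both sides → ketone.
pendant –COCH3: carbonyl C bonded to two carbons → ketone.
pendant –CH2OH on an sp³ backbone C → alcohol.
–C(=O)–O–C with C on the carbonyl side → ester.
pendant –CH=CH2: C=C double bond → alkene.
pendant –NHC(=O)CH3: N bonded to a carbonyl → amide (not amine).
pendant –CHO: carbonyl C bonded to C and H → aldehyde.
pendant –CHO: carbonyl C bonded to C and H → aldehyde.
C–N–C with sp³ carbons and no adjacent C=O → amine (secondary).
–OH on an sp³ carbon → alcohol (secondary).
terminal –CHO: carbonyl C bonded to H and C → aldehyde.
Aldehyde appears at: CH(CHO), CH(CHO), CH(CHO), CHO → 4.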